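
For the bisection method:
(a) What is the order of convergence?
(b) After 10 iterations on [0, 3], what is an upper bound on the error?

(a) Bisection has linear (order 1) convergence; the error is halved each step.

(b) Error bound = (b-a)/2^n = (3 - 0)/2^{10}
    = 3/2^{10}

(a) 1 (linear); (b) error ≤ 2.93e-03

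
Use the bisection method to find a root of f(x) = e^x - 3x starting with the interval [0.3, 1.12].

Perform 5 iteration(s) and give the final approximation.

f(x) = e^x - 3x
Initial interval: [0.3, 1.12]

Iteration 1:
  c_1 = (0.300000 + 1.120000)/2 = 0.710000
  f(c_1) = f(0.710000) = -0.096009
  f(a) × f(c) < 0, new interval: [0.300000, 0.710000]
Iteration 2:
  c_2 = (0.300000 + 0.710000)/2 = 0.505000
  f(c_2) = f(0.505000) = 0.141986
  f(a) × f(c) ≥ 0, new interval: [0.505000, 0.710000]
Iteration 3:
  c_3 = (0.505000 + 0.710000)/2 = 0.607500
  f(c_3) = f(0.607500) = 0.013336
  f(a) × f(c) ≥ 0, new interval: [0.607500, 0.710000]
Iteration 4:
  c_4 = (0.607500 + 0.710000)/2 = 0.658750
  f(c_4) = f(0.658750) = -0.043875
  f(a) × f(c) < 0, new interval: [0.607500, 0.658750]
Iteration 5:
  c_5 = (0.607500 + 0.658750)/2 = 0.633125
  f(c_5) = f(0.633125) = -0.015888
  f(a) × f(c) < 0, new interval: [0.607500, 0.633125]

After 5 iteration(s), the approximation is c_5 = 0.633125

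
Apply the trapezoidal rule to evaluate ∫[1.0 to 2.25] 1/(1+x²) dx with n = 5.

f(x) = 1/(1+x²)
a = 1.0, b = 2.25, n = 5
h = (b - a)/n = 0.250000

Trapezoidal rule: (h/2)[f(x₀) + 2f(x₁) + 2f(x₂) + ... + f(xₙ)]

x_0 = 1.0000, f(x_0) = 0.500000, coefficient = 1
x_1 = 1.2500, f(x_1) = 0.390244, coefficient = 2
x_2 = 1.5000, f(x_2) = 0.307692, coefficient = 2
x_3 = 1.7500, f(x_3) = 0.246154, coefficient = 2
x_4 = 2.0000, f(x_4) = 0.200000, coefficient = 2
x_5 = 2.2500, f(x_5) = 0.164948, coefficient = 1

I ≈ (0.250000/2) × 2.953129 = 0.369141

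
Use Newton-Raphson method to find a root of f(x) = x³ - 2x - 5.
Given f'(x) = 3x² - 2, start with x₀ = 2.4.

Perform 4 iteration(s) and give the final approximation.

f(x) = x³ - 2x - 5
f'(x) = 3x² - 2
x₀ = 2.4

Newton-Raphson formula: x_{n+1} = x_n - f(x_n)/f'(x_n)

Iteration 1:
  f(2.400000) = 4.024000
  f'(2.400000) = 15.280000
  x_1 = 2.400000 - 4.024000/15.280000 = 2.136649
Iteration 2:
  f(2.136649) = 0.481082
  f'(2.136649) = 11.695810
  x_2 = 2.136649 - 0.481082/11.695810 = 2.095516
Iteration 3:
  f(2.095516) = 0.010775
  f'(2.095516) = 11.173567
  x_3 = 2.095516 - 0.010775/11.173567 = 2.094552
Iteration 4:
  f(2.094552) = 0.000006
  f'(2.094552) = 11.161444
  x_4 = 2.094552 - 0.000006/11.161444 = 2.094551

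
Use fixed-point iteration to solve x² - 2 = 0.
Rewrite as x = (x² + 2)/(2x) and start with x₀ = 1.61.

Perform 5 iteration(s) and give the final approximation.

Equation: x² - 2 = 0
Fixed-point form: x = (x² + 2)/(2x)
x₀ = 1.61

x_1 = g(1.610000) = 1.426118
x_2 = g(1.426118) = 1.414263
x_3 = g(1.414263) = 1.414214
x_4 = g(1.414214) = 1.414214
x_5 = g(1.414214) = 1.414214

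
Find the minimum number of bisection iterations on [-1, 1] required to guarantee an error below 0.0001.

We need (b-a)/2^n ≤ 0.0001
(1 - (-1))/2^n ≤ 0.0001
2/2^n ≤ 0.0001
2^n ≥ 20000
n ≥ log₂(20000) = 14.29
n ≥ 15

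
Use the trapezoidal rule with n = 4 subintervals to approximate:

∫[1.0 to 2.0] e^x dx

f(x) = e^x
a = 1.0, b = 2.0, n = 4
h = (b - a)/n = 0.250000

Trapezoidal rule: (h/2)[f(x₀) + 2f(x₁) + 2f(x₂) + ... + f(xₙ)]

x_0 = 1.0000, f(x_0) = 2.718282, coefficient = 1
x_1 = 1.2500, f(x_1) = 3.490343, coefficient = 2
x_2 = 1.5000, f(x_2) = 4.481689, coefficient = 2
x_3 = 1.7500, f(x_3) = 5.754603, coefficient = 2
x_4 = 2.0000, f(x_4) = 7.389056, coefficient = 1

I ≈ (0.250000/2) × 37.560607 = 4.695076
Exact value: 4.670774
Error: 0.024302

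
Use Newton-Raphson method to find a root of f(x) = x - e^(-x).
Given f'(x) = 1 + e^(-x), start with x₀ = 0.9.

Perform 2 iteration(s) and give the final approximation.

f(x) = x - e^(-x)
f'(x) = 1 + e^(-x)
x₀ = 0.9

Newton-Raphson formula: x_{n+1} = x_n - f(x_n)/f'(x_n)

Iteration 1:
  f(0.900000) = 0.493430
  f'(0.900000) = 1.406570
  x_1 = 0.900000 - 0.493430/1.406570 = 0.549196
Iteration 2:
  f(0.549196) = -0.028218
  f'(0.549196) = 1.577414
  x_2 = 0.549196 - (-0.028218)/1.577414 = 0.567085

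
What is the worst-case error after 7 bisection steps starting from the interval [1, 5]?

Bisection error bound: |error| ≤ (b-a)/2^n
|error| ≤ (5 - 1)/2^7 = 4/2^7
|error| ≤ 0.0312500000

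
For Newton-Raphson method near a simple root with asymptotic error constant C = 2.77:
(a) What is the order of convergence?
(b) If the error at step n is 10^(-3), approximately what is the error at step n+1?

(a) Newton-Raphson has quadratic (order 2) convergence near simple roots.
    This means |e_{n+1}| ≈ C|e_n|².

(b) With |e_n| = 10^(-3) and C = 2.77:
    |e_{n+1}| ≈ 2.77 × (10^(-3))² = 2.77 × 10^(-6)

(a) 2 (quadratic); (b) |e_{n+1}| ≈ 2.770e-06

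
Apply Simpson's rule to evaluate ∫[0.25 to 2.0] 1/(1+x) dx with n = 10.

f(x) = 1/(1+x)
a = 0.25, b = 2.0, n = 10
h = (b - a)/n = 0.175000

Simpson's rule: (h/3)[f(x₀) + 4f(x₁) + 2f(x₂) + ... + f(xₙ)]

x_0 = 0.2500, f(x_0) = 0.800000, coefficient = 1
x_1 = 0.4250, f(x_1) = 0.701754, coefficient = 4
x_2 = 0.6000, f(x_2) = 0.625000, coefficient = 2
x_3 = 0.7750, f(x_3) = 0.563380, coefficient = 4
x_4 = 0.9500, f(x_4) = 0.512821, coefficient = 2
x_5 = 1.1250, f(x_5) = 0.470588, coefficient = 4
x_6 = 1.3000, f(x_6) = 0.434783, coefficient = 2
x_7 = 1.4750, f(x_7) = 0.404040, coefficient = 4
x_8 = 1.6500, f(x_8) = 0.377358, coefficient = 2
x_9 = 1.8250, f(x_9) = 0.353982, coefficient = 4
x_10 = 2.0000, f(x_10) = 0.333333, coefficient = 1

I ≈ (0.175000/3) × 15.008239 = 0.875481
Exact value: 0.875469
Error: 0.000012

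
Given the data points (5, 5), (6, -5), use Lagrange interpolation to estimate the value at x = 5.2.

Lagrange interpolation formula:
P(x) = Σ yᵢ × Lᵢ(x)
where Lᵢ(x) = Π_{j≠i} (x - xⱼ)/(xᵢ - xⱼ)

L_0(5.2) = (5.2 - 6)/(5 - 6) = 0.800000
L_1(5.2) = (5.2 - 5)/(6 - 5) = 0.200000

P(5.2) = 5×L_0(5.2) + (-5)×L_1(5.2)
P(5.2) = 3.000000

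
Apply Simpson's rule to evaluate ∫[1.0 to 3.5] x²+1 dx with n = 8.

f(x) = x²+1
a = 1.0, b = 3.5, n = 8
h = (b - a)/n = 0.312500

Simpson's rule: (h/3)[f(x₀) + 4f(x₁) + 2f(x₂) + ... + f(xₙ)]

x_0 = 1.0000, f(x_0) = 2.000000, coefficient = 1
x_1 = 1.3125, f(x_1) = 2.722656, coefficient = 4
x_2 = 1.6250, f(x_2) = 3.640625, coefficient = 2
x_3 = 1.9375, f(x_3) = 4.753906, coefficient = 4
x_4 = 2.2500, f(x_4) = 6.062500, coefficient = 2
x_5 = 2.5625, f(x_5) = 7.566406, coefficient = 4
x_6 = 2.8750, f(x_6) = 9.265625, coefficient = 2
x_7 = 3.1875, f(x_7) = 11.160156, coefficient = 4
x_8 = 3.5000, f(x_8) = 13.250000, coefficient = 1

I ≈ (0.312500/3) × 158.000000 = 16.458333
Exact value: 16.458333
Error: 0.000000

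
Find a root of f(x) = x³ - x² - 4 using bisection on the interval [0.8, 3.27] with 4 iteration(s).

f(x) = x³ - x² - 4
Initial interval: [0.8, 3.27]

Iteration 1:
  c_1 = (0.800000 + 3.270000)/2 = 2.035000
  f(c_1) = f(2.035000) = 0.286168
  f(a) × f(c) < 0, new interval: [0.800000, 2.035000]
Iteration 2:
  c_2 = (0.800000 + 2.035000)/2 = 1.417500
  f(c_2) = f(1.417500) = -3.161115
  f(a) × f(c) ≥ 0, new interval: [1.417500, 2.035000]
Iteration 3:
  c_3 = (1.417500 + 2.035000)/2 = 1.726250
  f(c_3) = f(1.726250) = -1.835819
  f(a) × f(c) ≥ 0, new interval: [1.726250, 2.035000]
Iteration 4:
  c_4 = (1.726250 + 2.035000)/2 = 1.880625
  f(c_4) = f(1.880625) = -0.885449
  f(a) × f(c) ≥ 0, new interval: [1.880625, 2.035000]

After 4 iteration(s), the approximation is c_4 = 1.880625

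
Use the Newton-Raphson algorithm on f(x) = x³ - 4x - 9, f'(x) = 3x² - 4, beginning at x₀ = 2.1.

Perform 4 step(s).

f(x) = x³ - 4x - 9
f'(x) = 3x² - 4
x₀ = 2.1

Newton-Raphson formula: x_{n+1} = x_n - f(x_n)/f'(x_n)

Iteration 1:
  f(2.100000) = -8.139000
  f'(2.100000) = 9.230000
  x_1 = 2.100000 - (-8.139000)/9.230000 = 2.981798
Iteration 2:
  f(2.981798) = 5.584341
  f'(2.981798) = 22.673367
  x_2 = 2.981798 - 5.584341/22.673367 = 2.735503
Iteration 3:
  f(2.735503) = 0.527699
  f'(2.735503) = 18.448935
  x_3 = 2.735503 - 0.527699/18.448935 = 2.706900
Iteration 4:
  f(2.706900) = 0.006691
  f'(2.706900) = 17.981924
  x_4 = 2.706900 - 0.006691/17.981924 = 2.706528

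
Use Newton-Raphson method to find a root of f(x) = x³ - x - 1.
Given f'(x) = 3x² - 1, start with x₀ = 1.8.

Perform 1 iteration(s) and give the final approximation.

f(x) = x³ - x - 1
f'(x) = 3x² - 1
x₀ = 1.8

Newton-Raphson formula: x_{n+1} = x_n - f(x_n)/f'(x_n)

Iteration 1:
  f(1.800000) = 3.032000
  f'(1.800000) = 8.720000
  x_1 = 1.800000 - 3.032000/8.720000 = 1.452294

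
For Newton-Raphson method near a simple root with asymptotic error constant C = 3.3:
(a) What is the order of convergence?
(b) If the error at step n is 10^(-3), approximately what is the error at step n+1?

(a) Newton-Raphson has quadratic (order 2) convergence near simple roots.
    This means |e_{n+1}| ≈ C|e_n|².

(b) With |e_n| = 10^(-3) and C = 3.3:
    |e_{n+1}| ≈ 3.3 × (10^(-3))² = 3.3 × 10^(-6)

(a) 2 (quadratic); (b) |e_{n+1}| ≈ 3.300e-06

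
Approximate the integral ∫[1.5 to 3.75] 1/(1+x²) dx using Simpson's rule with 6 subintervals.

f(x) = 1/(1+x²)
a = 1.5, b = 3.75, n = 6
h = (b - a)/n = 0.375000

Simpson's rule: (h/3)[f(x₀) + 4f(x₁) + 2f(x₂) + ... + f(xₙ)]

x_0 = 1.5000, f(x_0) = 0.307692, coefficient = 1
x_1 = 1.8750, f(x_1) = 0.221453, coefficient = 4
x_2 = 2.2500, f(x_2) = 0.164948, coefficient = 2
x_3 = 2.6250, f(x_3) = 0.126733, coefficient = 4
x_4 = 3.0000, f(x_4) = 0.100000, coefficient = 2
x_5 = 3.3750, f(x_5) = 0.080706, coefficient = 4
x_6 = 3.7500, f(x_6) = 0.066390, coefficient = 1

I ≈ (0.375000/3) × 2.619548 = 0.327443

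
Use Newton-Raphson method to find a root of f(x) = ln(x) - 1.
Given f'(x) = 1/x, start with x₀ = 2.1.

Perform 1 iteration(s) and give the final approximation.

f(x) = ln(x) - 1
f'(x) = 1/x
x₀ = 2.1

Newton-Raphson formula: x_{n+1} = x_n - f(x_n)/f'(x_n)

Iteration 1:
  f(2.100000) = -0.258063
  f'(2.100000) = 0.476190
  x_1 = 2.100000 - (-0.258063)/0.476190 = 2.641932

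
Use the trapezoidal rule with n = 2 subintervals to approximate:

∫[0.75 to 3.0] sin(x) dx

f(x) = sin(x)
a = 0.75, b = 3.0, n = 2
h = (b - a)/n = 1.125000

Trapezoidal rule: (h/2)[f(x₀) + 2f(x₁) + 2f(x₂) + ... + f(xₙ)]

x_0 = 0.7500, f(x_0) = 0.681639, coefficient = 1
x_1 = 1.8750, f(x_1) = 0.954086, coefficient = 2
x_2 = 3.0000, f(x_2) = 0.141120, coefficient = 1

I ≈ (1.125000/2) × 2.730930 = 1.536148
Exact value: 1.721681
Error: 0.185533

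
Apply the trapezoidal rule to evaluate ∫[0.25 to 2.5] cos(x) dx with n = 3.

f(x) = cos(x)
a = 0.25, b = 2.5, n = 3
h = (b - a)/n = 0.750000

Trapezoidal rule: (h/2)[f(x₀) + 2f(x₁) + 2f(x₂) + ... + f(xₙ)]

x_0 = 0.2500, f(x_0) = 0.968912, coefficient = 1
x_1 = 1.0000, f(x_1) = 0.540302, coefficient = 2
x_2 = 1.7500, f(x_2) = -0.178246, coefficient = 2
x_3 = 2.5000, f(x_3) = -0.801144, coefficient = 1

I ≈ (0.750000/2) × 0.891881 = 0.334455
Exact value: 0.351068
Error: 0.016613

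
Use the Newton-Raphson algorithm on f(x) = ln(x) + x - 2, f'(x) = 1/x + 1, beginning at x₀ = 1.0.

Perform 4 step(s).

f(x) = ln(x) + x - 2
f'(x) = 1/x + 1
x₀ = 1.0

Newton-Raphson formula: x_{n+1} = x_n - f(x_n)/f'(x_n)

Iteration 1:
  f(1.000000) = -1.000000
  f'(1.000000) = 2.000000
  x_1 = 1.000000 - (-1.000000)/2.000000 = 1.500000
Iteration 2:
  f(1.500000) = -0.094535
  f'(1.500000) = 1.666667
  x_2 = 1.500000 - (-0.094535)/1.666667 = 1.556721
Iteration 3:
  f(1.556721) = -0.000697
  f'(1.556721) = 1.642376
  x_3 = 1.556721 - (-0.000697)/1.642376 = 1.557146
Iteration 4:
  f(1.557146) = 0.000000
  f'(1.557146) = 1.642201
  x_4 = 1.557146 - 0.000000/1.642201 = 1.557146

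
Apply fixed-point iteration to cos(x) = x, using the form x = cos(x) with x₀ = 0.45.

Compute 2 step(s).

Equation: cos(x) = x
Fixed-point form: x = cos(x)
x₀ = 0.45

x_1 = g(0.450000) = 0.900447
x_2 = g(0.900447) = 0.621260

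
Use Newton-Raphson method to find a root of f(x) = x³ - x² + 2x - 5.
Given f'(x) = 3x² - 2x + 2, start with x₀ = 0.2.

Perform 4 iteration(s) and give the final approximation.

f(x) = x³ - x² + 2x - 5
f'(x) = 3x² - 2x + 2
x₀ = 0.2

Newton-Raphson formula: x_{n+1} = x_n - f(x_n)/f'(x_n)

Iteration 1:
  f(0.200000) = -4.632000
  f'(0.200000) = 1.720000
  x_1 = 0.200000 - (-4.632000)/1.720000 = 2.893023
Iteration 2:
  f(2.893023) = 16.629863
  f'(2.893023) = 21.322704
  x_2 = 2.893023 - 16.629863/21.322704 = 2.113110
Iteration 3:
  f(2.113110) = 4.196515
  f'(2.113110) = 11.169480
  x_3 = 2.113110 - 4.196515/11.169480 = 1.737397
Iteration 4:
  f(1.737397) = 0.700664
  f'(1.737397) = 7.580853
  x_4 = 1.737397 - 0.700664/7.580853 = 1.644972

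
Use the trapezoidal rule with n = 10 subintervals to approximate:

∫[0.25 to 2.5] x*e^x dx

f(x) = x*e^x
a = 0.25, b = 2.5, n = 10
h = (b - a)/n = 0.225000

Trapezoidal rule: (h/2)[f(x₀) + 2f(x₁) + 2f(x₂) + ... + f(xₙ)]

x_0 = 0.2500, f(x_0) = 0.321006, coefficient = 1
x_1 = 0.4750, f(x_1) = 0.763807, coefficient = 2
x_2 = 0.7000, f(x_2) = 1.409627, coefficient = 2
x_3 = 0.9250, f(x_3) = 2.332728, coefficient = 2
x_4 = 1.1500, f(x_4) = 3.631922, coefficient = 2
x_5 = 1.3750, f(x_5) = 5.438230, coefficient = 2
x_6 = 1.6000, f(x_6) = 7.924852, coefficient = 2
x_7 = 1.8250, f(x_7) = 11.320101, coefficient = 2
x_8 = 2.0500, f(x_8) = 15.924197, coefficient = 2
x_9 = 2.2750, f(x_9) = 22.131016, coefficient = 2
x_10 = 2.5000, f(x_10) = 30.456235, coefficient = 1

I ≈ (0.225000/2) × 172.530201 = 19.409648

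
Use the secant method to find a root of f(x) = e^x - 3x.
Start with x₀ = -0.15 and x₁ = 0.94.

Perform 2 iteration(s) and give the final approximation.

f(x) = e^x - 3x
x₀ = -0.15, x₁ = 0.94

Secant formula: x_{n+1} = x_n - f(x_n)(x_n - x_{n-1})/(f(x_n) - f(x_{n-1}))

Iteration 1:
  f(-0.150000) = 1.310708
  f(0.940000) = -0.260019
  x_2 = 0.940000 - (-0.260019)×(0.940000 - (-0.150000))/(-0.260019 - 1.310708)
       = 0.759561
Iteration 2:
  f(0.940000) = -0.260019
  f(0.759561) = -0.141345
  x_3 = 0.759561 - (-0.141345)×(0.759561 - 0.940000)/(-0.141345 - (-0.260019))
       = 0.544650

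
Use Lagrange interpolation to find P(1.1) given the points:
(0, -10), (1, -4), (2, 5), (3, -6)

Lagrange interpolation formula:
P(x) = Σ yᵢ × Lᵢ(x)
where Lᵢ(x) = Π_{j≠i} (x - xⱼ)/(xᵢ - xⱼ)

L_0(1.1) = (1.1 - 1)/(0 - 1) × (1.1 - 2)/(0 - 2) × (1.1 - 3)/(0 - 3) = -0.028500
L_1(1.1) = (1.1 - 0)/(1 - 0) × (1.1 - 2)/(1 - 2) × (1.1 - 3)/(1 - 3) = 0.940500
L_2(1.1) = (1.1 - 0)/(2 - 0) × (1.1 - 1)/(2 - 1) × (1.1 - 3)/(2 - 3) = 0.104500
L_3(1.1) = (1.1 - 0)/(3 - 0) × (1.1 - 1)/(3 - 1) × (1.1 - 2)/(3 - 2) = -0.016500

P(1.1) = (-10)×L_0(1.1) + (-4)×L_1(1.1) + 5×L_2(1.1) + (-6)×L_3(1.1)
P(1.1) = -2.855500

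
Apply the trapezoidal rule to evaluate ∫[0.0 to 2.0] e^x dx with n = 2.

f(x) = e^x
a = 0.0, b = 2.0, n = 2
h = (b - a)/n = 1.000000

Trapezoidal rule: (h/2)[f(x₀) + 2f(x₁) + 2f(x₂) + ... + f(xₙ)]

x_0 = 0.0000, f(x_0) = 1.000000, coefficient = 1
x_1 = 1.0000, f(x_1) = 2.718282, coefficient = 2
x_2 = 2.0000, f(x_2) = 7.389056, coefficient = 1

I ≈ (1.000000/2) × 13.825620 = 6.912810
Exact value: 6.389056
Error: 0.523754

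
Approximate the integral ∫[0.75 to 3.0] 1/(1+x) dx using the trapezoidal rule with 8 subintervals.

f(x) = 1/(1+x)
a = 0.75, b = 3.0, n = 8
h = (b - a)/n = 0.281250

Trapezoidal rule: (h/2)[f(x₀) + 2f(x₁) + 2f(x₂) + ... + f(xₙ)]

x_0 = 0.7500, f(x_0) = 0.571429, coefficient = 1
x_1 = 1.0312, f(x_1) = 0.492308, coefficient = 2
x_2 = 1.3125, f(x_2) = 0.432432, coefficient = 2
x_3 = 1.5938, f(x_3) = 0.385542, coefficient = 2
x_4 = 1.8750, f(x_4) = 0.347826, coefficient = 2
x_5 = 2.1562, f(x_5) = 0.316832, coefficient = 2
x_6 = 2.4375, f(x_6) = 0.290909, coefficient = 2
x_7 = 2.7188, f(x_7) = 0.268908, coefficient = 2
x_8 = 3.0000, f(x_8) = 0.250000, coefficient = 1

I ≈ (0.281250/2) × 5.890942 = 0.828414
Exact value: 0.826679
Error: 0.001735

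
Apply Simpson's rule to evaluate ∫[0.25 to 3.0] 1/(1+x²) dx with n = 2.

f(x) = 1/(1+x²)
a = 0.25, b = 3.0, n = 2
h = (b - a)/n = 1.375000

Simpson's rule: (h/3)[f(x₀) + 4f(x₁) + 2f(x₂) + ... + f(xₙ)]

x_0 = 0.2500, f(x_0) = 0.941176, coefficient = 1
x_1 = 1.6250, f(x_1) = 0.274678, coefficient = 4
x_2 = 3.0000, f(x_2) = 0.100000, coefficient = 1

I ≈ (1.375000/3) × 2.139889 = 0.980782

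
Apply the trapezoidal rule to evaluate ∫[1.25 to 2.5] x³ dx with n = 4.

f(x) = x³
a = 1.25, b = 2.5, n = 4
h = (b - a)/n = 0.312500

Trapezoidal rule: (h/2)[f(x₀) + 2f(x₁) + 2f(x₂) + ... + f(xₙ)]

x_0 = 1.2500, f(x_0) = 1.953125, coefficient = 1
x_1 = 1.5625, f(x_1) = 3.814697, coefficient = 2
x_2 = 1.8750, f(x_2) = 6.591797, coefficient = 2
x_3 = 2.1875, f(x_3) = 10.467529, coefficient = 2
x_4 = 2.5000, f(x_4) = 15.625000, coefficient = 1

I ≈ (0.312500/2) × 59.326172 = 9.269714
Exact value: 9.155273
Error: 0.114441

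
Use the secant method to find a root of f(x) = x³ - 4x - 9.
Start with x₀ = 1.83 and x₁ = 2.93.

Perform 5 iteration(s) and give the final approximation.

f(x) = x³ - 4x - 9
x₀ = 1.83, x₁ = 2.93

Secant formula: x_{n+1} = x_n - f(x_n)(x_n - x_{n-1})/(f(x_n) - f(x_{n-1}))

Iteration 1:
  f(1.830000) = -10.191513
  f(2.930000) = 4.433757
  x_2 = 2.930000 - 4.433757×(2.930000 - 1.830000)/(4.433757 - (-10.191513))
       = 2.596527
Iteration 2:
  f(2.930000) = 4.433757
  f(2.596527) = -1.880446
  x_3 = 2.596527 - (-1.880446)×(2.596527 - 2.930000)/(-1.880446 - 4.433757)
       = 2.695839
Iteration 3:
  f(2.596527) = -1.880446
  f(2.695839) = -0.191211
  x_4 = 2.695839 - (-0.191211)×(2.695839 - 2.596527)/(-0.191211 - (-1.880446))
       = 2.707081
Iteration 4:
  f(2.695839) = -0.191211
  f(2.707081) = 0.009942
  x_5 = 2.707081 - 0.009942×(2.707081 - 2.695839)/(0.009942 - (-0.191211))
       = 2.706525
Iteration 5:
  f(2.707081) = 0.009942
  f(2.706525) = -0.000048
  x_6 = 2.706525 - (-0.000048)×(2.706525 - 2.707081)/(-0.000048 - 0.009942)
       = 2.706528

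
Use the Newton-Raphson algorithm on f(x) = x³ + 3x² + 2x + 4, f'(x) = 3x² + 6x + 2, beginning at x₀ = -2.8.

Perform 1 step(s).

f(x) = x³ + 3x² + 2x + 4
f'(x) = 3x² + 6x + 2
x₀ = -2.8

Newton-Raphson formula: x_{n+1} = x_n - f(x_n)/f'(x_n)

Iteration 1:
  f(-2.800000) = -0.032000
  f'(-2.800000) = 8.720000
  x_1 = -2.800000 - (-0.032000)/8.720000 = -2.796330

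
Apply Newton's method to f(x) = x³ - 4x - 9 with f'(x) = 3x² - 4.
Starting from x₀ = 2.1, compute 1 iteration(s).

f(x) = x³ - 4x - 9
f'(x) = 3x² - 4
x₀ = 2.1

Newton-Raphson formula: x_{n+1} = x_n - f(x_n)/f'(x_n)

Iteration 1:
  f(2.100000) = -8.139000
  f'(2.100000) = 9.230000
  x_1 = 2.100000 - (-8.139000)/9.230000 = 2.981798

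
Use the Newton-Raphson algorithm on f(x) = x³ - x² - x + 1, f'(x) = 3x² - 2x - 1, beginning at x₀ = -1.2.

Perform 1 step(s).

f(x) = x³ - x² - x + 1
f'(x) = 3x² - 2x - 1
x₀ = -1.2

Newton-Raphson formula: x_{n+1} = x_n - f(x_n)/f'(x_n)

Iteration 1:
  f(-1.200000) = -0.968000
  f'(-1.200000) = 5.720000
  x_1 = -1.200000 - (-0.968000)/5.720000 = -1.030769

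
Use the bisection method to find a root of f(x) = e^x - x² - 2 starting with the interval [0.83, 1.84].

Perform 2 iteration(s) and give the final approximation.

f(x) = e^x - x² - 2
Initial interval: [0.83, 1.84]

Iteration 1:
  c_1 = (0.830000 + 1.840000)/2 = 1.335000
  f(c_1) = f(1.335000) = 0.017771
  f(a) × f(c) < 0, new interval: [0.830000, 1.335000]
Iteration 2:
  c_2 = (0.830000 + 1.335000)/2 = 1.082500
  f(c_2) = f(1.082500) = -0.219756
  f(a) × f(c) ≥ 0, new interval: [1.082500, 1.335000]

After 2 iteration(s), the approximation is c_2 = 1.082500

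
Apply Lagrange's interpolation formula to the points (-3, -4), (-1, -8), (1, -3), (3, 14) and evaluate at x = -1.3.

Lagrange interpolation formula:
P(x) = Σ yᵢ × Lᵢ(x)
where Lᵢ(x) = Π_{j≠i} (x - xⱼ)/(xᵢ - xⱼ)

L_0(-1.3) = (-1.3 - (-1))/(-3 - (-1)) × (-1.3 - 1)/(-3 - 1) × (-1.3 - 3)/(-3 - 3) = 0.061813
L_1(-1.3) = (-1.3 - (-3))/(-1 - (-3)) × (-1.3 - 1)/(-1 - 1) × (-1.3 - 3)/(-1 - 3) = 1.050812
L_2(-1.3) = (-1.3 - (-3))/(1 - (-3)) × (-1.3 - (-1))/(1 - (-1)) × (-1.3 - 3)/(1 - 3) = -0.137063
L_3(-1.3) = (-1.3 - (-3))/(3 - (-3)) × (-1.3 - (-1))/(3 - (-1)) × (-1.3 - 1)/(3 - 1) = 0.024438

P(-1.3) = (-4)×L_0(-1.3) + (-8)×L_1(-1.3) + (-3)×L_2(-1.3) + 14×L_3(-1.3)
P(-1.3) = -7.900437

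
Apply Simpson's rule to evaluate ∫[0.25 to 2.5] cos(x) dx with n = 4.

f(x) = cos(x)
a = 0.25, b = 2.5, n = 4
h = (b - a)/n = 0.562500

Simpson's rule: (h/3)[f(x₀) + 4f(x₁) + 2f(x₂) + ... + f(xₙ)]

x_0 = 0.2500, f(x_0) = 0.968912, coefficient = 1
x_1 = 0.8125, f(x_1) = 0.687686, coefficient = 4
x_2 = 1.3750, f(x_2) = 0.194548, coefficient = 2
x_3 = 1.9375, f(x_3) = -0.358540, coefficient = 4
x_4 = 2.5000, f(x_4) = -0.801144, coefficient = 1

I ≈ (0.562500/3) × 1.873446 = 0.351271
Exact value: 0.351068
Error: 0.000203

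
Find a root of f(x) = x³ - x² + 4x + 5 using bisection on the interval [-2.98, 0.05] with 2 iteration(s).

f(x) = x³ - x² + 4x + 5
Initial interval: [-2.98, 0.05]

Iteration 1:
  c_1 = (-2.980000 + 0.050000)/2 = -1.465000
  f(c_1) = f(-1.465000) = -6.150445
  f(a) × f(c) ≥ 0, new interval: [-1.465000, 0.050000]
Iteration 2:
  c_2 = (-1.465000 + 0.050000)/2 = -0.707500
  f(c_2) = f(-0.707500) = 1.315300
  f(a) × f(c) < 0, new interval: [-1.465000, -0.707500]

After 2 iteration(s), the approximation is c_2 = -0.707500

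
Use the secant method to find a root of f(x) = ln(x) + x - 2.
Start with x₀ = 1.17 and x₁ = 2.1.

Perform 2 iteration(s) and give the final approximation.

f(x) = ln(x) + x - 2
x₀ = 1.17, x₁ = 2.1

Secant formula: x_{n+1} = x_n - f(x_n)(x_n - x_{n-1})/(f(x_n) - f(x_{n-1}))

Iteration 1:
  f(1.170000) = -0.672996
  f(2.100000) = 0.841937
  x_2 = 2.100000 - 0.841937×(2.100000 - 1.170000)/(0.841937 - (-0.672996))
       = 1.583145
Iteration 2:
  f(2.100000) = 0.841937
  f(1.583145) = 0.042558
  x_3 = 1.583145 - 0.042558×(1.583145 - 2.100000)/(0.042558 - 0.841937)
       = 1.555628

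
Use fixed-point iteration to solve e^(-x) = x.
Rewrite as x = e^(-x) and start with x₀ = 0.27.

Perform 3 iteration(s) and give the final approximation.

Equation: e^(-x) = x
Fixed-point form: x = e^(-x)
x₀ = 0.27

x_1 = g(0.270000) = 0.763379
x_2 = g(0.763379) = 0.466089
x_3 = g(0.466089) = 0.627452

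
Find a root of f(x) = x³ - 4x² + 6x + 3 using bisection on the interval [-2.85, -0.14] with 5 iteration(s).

f(x) = x³ - 4x² + 6x + 3
Initial interval: [-2.85, -0.14]

Iteration 1:
  c_1 = (-2.850000 + (-0.140000))/2 = -1.495000
  f(c_1) = f(-1.495000) = -18.251462
  f(a) × f(c) ≥ 0, new interval: [-1.495000, -0.140000]
Iteration 2:
  c_2 = (-1.495000 + (-0.140000))/2 = -0.817500
  f(c_2) = f(-0.817500) = -5.124565
  f(a) × f(c) ≥ 0, new interval: [-0.817500, -0.140000]
Iteration 3:
  c_3 = (-0.817500 + (-0.140000))/2 = -0.478750
  f(c_3) = f(-0.478750) = -0.899036
  f(a) × f(c) ≥ 0, new interval: [-0.478750, -0.140000]
Iteration 4:
  c_4 = (-0.478750 + (-0.140000))/2 = -0.309375
  f(c_4) = f(-0.309375) = 0.731287
  f(a) × f(c) < 0, new interval: [-0.478750, -0.309375]
Iteration 5:
  c_5 = (-0.478750 + (-0.309375))/2 = -0.394063
  f(c_5) = f(-0.394063) = -0.046708
  f(a) × f(c) ≥ 0, new interval: [-0.394063, -0.309375]

After 5 iteration(s), the approximation is c_5 = -0.394063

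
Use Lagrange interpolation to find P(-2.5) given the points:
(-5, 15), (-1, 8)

Lagrange interpolation formula:
P(x) = Σ yᵢ × Lᵢ(x)
where Lᵢ(x) = Π_{j≠i} (x - xⱼ)/(xᵢ - xⱼ)

L_0(-2.5) = (-2.5 - (-1))/(-5 - (-1)) = 0.375000
L_1(-2.5) = (-2.5 - (-5))/(-1 - (-5)) = 0.625000

P(-2.5) = 15×L_0(-2.5) + 8×L_1(-2.5)
P(-2.5) = 10.625000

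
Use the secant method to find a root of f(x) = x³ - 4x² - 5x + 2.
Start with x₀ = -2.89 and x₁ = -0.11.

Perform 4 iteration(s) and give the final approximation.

f(x) = x³ - 4x² - 5x + 2
x₀ = -2.89, x₁ = -0.11

Secant formula: x_{n+1} = x_n - f(x_n)(x_n - x_{n-1})/(f(x_n) - f(x_{n-1}))

Iteration 1:
  f(-2.890000) = -41.095969
  f(-0.110000) = 2.500269
  x_2 = -0.110000 - 2.500269×(-0.110000 - (-2.890000))/(2.500269 - (-41.095969))
       = -0.269435
Iteration 2:
  f(-0.110000) = 2.500269
  f(-0.269435) = 3.037233
  x_3 = -0.269435 - 3.037233×(-0.269435 - (-0.110000))/(3.037233 - 2.500269)
       = 0.632376
Iteration 3:
  f(-0.269435) = 3.037233
  f(0.632376) = -2.508589
  x_4 = 0.632376 - (-2.508589)×(0.632376 - (-0.269435))/(-2.508589 - 3.037233)
       = 0.224452
Iteration 4:
  f(0.632376) = -2.508589
  f(0.224452) = 0.687531
  x_5 = 0.224452 - 0.687531×(0.224452 - 0.632376)/(0.687531 - (-2.508589))
       = 0.312202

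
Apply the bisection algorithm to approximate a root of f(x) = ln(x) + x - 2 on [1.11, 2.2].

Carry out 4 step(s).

f(x) = ln(x) + x - 2
Initial interval: [1.11, 2.2]

Iteration 1:
  c_1 = (1.110000 + 2.200000)/2 = 1.655000
  f(c_1) = f(1.655000) = 0.158801
  f(a) × f(c) < 0, new interval: [1.110000, 1.655000]
Iteration 2:
  c_2 = (1.110000 + 1.655000)/2 = 1.382500
  f(c_2) = f(1.382500) = -0.293607
  f(a) × f(c) ≥ 0, new interval: [1.382500, 1.655000]
Iteration 3:
  c_3 = (1.382500 + 1.655000)/2 = 1.518750
  f(c_3) = f(1.518750) = -0.063362
  f(a) × f(c) ≥ 0, new interval: [1.518750, 1.655000]
Iteration 4:
  c_4 = (1.518750 + 1.655000)/2 = 1.586875
  f(c_4) = f(1.586875) = 0.048642
  f(a) × f(c) < 0, new interval: [1.518750, 1.586875]

After 4 iteration(s), the approximation is c_4 = 1.586875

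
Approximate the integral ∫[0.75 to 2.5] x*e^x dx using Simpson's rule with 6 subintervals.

f(x) = x*e^x
a = 0.75, b = 2.5, n = 6
h = (b - a)/n = 0.291667

Simpson's rule: (h/3)[f(x₀) + 4f(x₁) + 2f(x₂) + ... + f(xₙ)]

x_0 = 0.7500, f(x_0) = 1.587750, coefficient = 1
x_1 = 1.0417, f(x_1) = 2.952017, coefficient = 4
x_2 = 1.3333, f(x_2) = 5.058224, coefficient = 2
x_3 = 1.6250, f(x_3) = 8.252431, coefficient = 4
x_4 = 1.9167, f(x_4) = 13.029998, coefficient = 2
x_5 = 2.2083, f(x_5) = 20.097017, coefficient = 4
x_6 = 2.5000, f(x_6) = 30.456235, coefficient = 1

I ≈ (0.291667/3) × 193.426290 = 18.805334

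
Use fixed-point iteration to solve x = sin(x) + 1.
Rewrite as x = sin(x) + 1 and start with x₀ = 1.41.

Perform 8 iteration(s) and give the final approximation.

Equation: x = sin(x) + 1
Fixed-point form: x = sin(x) + 1
x₀ = 1.41

x_1 = g(1.410000) = 1.987100
x_2 = g(1.987100) = 1.914590
x_3 = g(1.914590) = 1.941483
x_4 = g(1.941483) = 1.932079
x_5 = g(1.932079) = 1.935444
x_6 = g(1.935444) = 1.934249
x_7 = g(1.934249) = 1.934675
x_8 = g(1.934675) = 1.934523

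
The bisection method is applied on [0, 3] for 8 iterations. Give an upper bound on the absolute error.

Bisection error bound: |error| ≤ (b-a)/2^n
|error| ≤ (3 - 0)/2^8 = 3/2^8
|error| ≤ 0.0117187500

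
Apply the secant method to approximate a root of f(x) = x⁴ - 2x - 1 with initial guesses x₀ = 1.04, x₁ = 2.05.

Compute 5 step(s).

f(x) = x⁴ - 2x - 1
x₀ = 1.04, x₁ = 2.05

Secant formula: x_{n+1} = x_n - f(x_n)(x_n - x_{n-1})/(f(x_n) - f(x_{n-1}))

Iteration 1:
  f(1.040000) = -1.910141
  f(2.050000) = 12.561006
  x_2 = 2.050000 - 12.561006×(2.050000 - 1.040000)/(12.561006 - (-1.910141))
       = 1.173317
Iteration 2:
  f(2.050000) = 12.561006
  f(1.173317) = -1.451408
  x_3 = 1.173317 - (-1.451408)×(1.173317 - 2.050000)/(-1.451408 - 12.561006)
       = 1.264124
Iteration 3:
  f(1.173317) = -1.451408
  f(1.264124) = -0.974617
  x_4 = 1.264124 - (-0.974617)×(1.264124 - 1.173317)/(-0.974617 - (-1.451408))
       = 1.449743
Iteration 4:
  f(1.264124) = -0.974617
  f(1.449743) = 0.517891
  x_5 = 1.449743 - 0.517891×(1.449743 - 1.264124)/(0.517891 - (-0.974617))
       = 1.385334
Iteration 5:
  f(1.449743) = 0.517891
  f(1.385334) = -0.087527
  x_6 = 1.385334 - (-0.087527)×(1.385334 - 1.449743)/(-0.087527 - 0.517891)
       = 1.394646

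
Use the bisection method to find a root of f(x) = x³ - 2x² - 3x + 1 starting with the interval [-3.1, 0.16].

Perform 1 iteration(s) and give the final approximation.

f(x) = x³ - 2x² - 3x + 1
Initial interval: [-3.1, 0.16]

Iteration 1:
  c_1 = (-3.100000 + 0.160000)/2 = -1.470000
  f(c_1) = f(-1.470000) = -2.088323
  f(a) × f(c) ≥ 0, new interval: [-1.470000, 0.160000]

After 1 iteration(s), the approximation is c_1 = -1.470000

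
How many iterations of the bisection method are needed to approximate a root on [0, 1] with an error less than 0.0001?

We need (b-a)/2^n ≤ 0.0001
(1 - 0)/2^n ≤ 0.0001
1/2^n ≤ 0.0001
2^n ≥ 10000
n ≥ log₂(10000) = 13.29
n ≥ 14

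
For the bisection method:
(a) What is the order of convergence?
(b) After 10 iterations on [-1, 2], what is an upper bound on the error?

(a) Bisection has linear (order 1) convergence; the error is halved each step.

(b) Error bound = (b-a)/2^n = (2 - (-1))/2^{10}
    = 3/2^{10}

(a) 1 (linear); (b) error ≤ 2.93e-03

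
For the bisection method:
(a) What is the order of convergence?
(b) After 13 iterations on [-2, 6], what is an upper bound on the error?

(a) Bisection has linear (order 1) convergence; the error is halved each step.

(b) Error bound = (b-a)/2^n = (6 - (-2))/2^{13}
    = 8/2^{13}

(a) 1 (linear); (b) error ≤ 9.77e-04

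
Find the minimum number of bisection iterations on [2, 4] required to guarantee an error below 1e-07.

We need (b-a)/2^n ≤ 1e-07
(4 - 2)/2^n ≤ 1e-07
2/2^n ≤ 1e-07
2^n ≥ 20000000
n ≥ log₂(20000000) = 24.25
n ≥ 25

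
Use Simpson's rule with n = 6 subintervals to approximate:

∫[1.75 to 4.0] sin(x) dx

f(x) = sin(x)
a = 1.75, b = 4.0, n = 6
h = (b - a)/n = 0.375000

Simpson's rule: (h/3)[f(x₀) + 4f(x₁) + 2f(x₂) + ... + f(xₙ)]

x_0 = 1.7500, f(x_0) = 0.983986, coefficient = 1
x_1 = 2.1250, f(x_1) = 0.850320, coefficient = 4
x_2 = 2.5000, f(x_2) = 0.598472, coefficient = 2
x_3 = 2.8750, f(x_3) = 0.263446, coefficient = 4
x_4 = 3.2500, f(x_4) = -0.108195, coefficient = 2
x_5 = 3.6250, f(x_5) = -0.464799, coefficient = 4
x_6 = 4.0000, f(x_6) = -0.756802, coefficient = 1

I ≈ (0.375000/3) × 3.803605 = 0.475451
Exact value: 0.475398
Error: 0.000053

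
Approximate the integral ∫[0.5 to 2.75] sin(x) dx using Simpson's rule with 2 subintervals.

f(x) = sin(x)
a = 0.5, b = 2.75, n = 2
h = (b - a)/n = 1.125000

Simpson's rule: (h/3)[f(x₀) + 4f(x₁) + 2f(x₂) + ... + f(xₙ)]

x_0 = 0.5000, f(x_0) = 0.479426, coefficient = 1
x_1 = 1.6250, f(x_1) = 0.998531, coefficient = 4
x_2 = 2.7500, f(x_2) = 0.381661, coefficient = 1

I ≈ (1.125000/3) × 4.855212 = 1.820704
Exact value: 1.801885
Error: 0.018820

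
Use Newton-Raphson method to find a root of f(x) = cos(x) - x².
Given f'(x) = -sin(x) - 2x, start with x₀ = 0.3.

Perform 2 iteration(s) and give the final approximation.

f(x) = cos(x) - x²
f'(x) = -sin(x) - 2x
x₀ = 0.3

Newton-Raphson formula: x_{n+1} = x_n - f(x_n)/f'(x_n)

Iteration 1:
  f(0.300000) = 0.865336
  f'(0.300000) = -0.895520
  x_1 = 0.300000 - 0.865336/(-0.895520) = 1.266295
Iteration 2:
  f(1.266295) = -1.303685
  f'(1.266295) = -3.486586
  x_2 = 1.266295 - (-1.303685)/(-3.486586) = 0.892380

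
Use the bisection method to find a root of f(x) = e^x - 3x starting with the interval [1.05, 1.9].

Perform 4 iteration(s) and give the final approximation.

f(x) = e^x - 3x
Initial interval: [1.05, 1.9]

Iteration 1:
  c_1 = (1.050000 + 1.900000)/2 = 1.475000
  f(c_1) = f(1.475000) = -0.053964
  f(a) × f(c) ≥ 0, new interval: [1.475000, 1.900000]
Iteration 2:
  c_2 = (1.475000 + 1.900000)/2 = 1.687500
  f(c_2) = f(1.687500) = 0.343449
  f(a) × f(c) < 0, new interval: [1.475000, 1.687500]
Iteration 3:
  c_3 = (1.475000 + 1.687500)/2 = 1.581250
  f(c_3) = f(1.581250) = 0.117278
  f(a) × f(c) < 0, new interval: [1.475000, 1.581250]
Iteration 4:
  c_4 = (1.475000 + 1.581250)/2 = 1.528125
  f(c_4) = f(1.528125) = 0.025151
  f(a) × f(c) < 0, new interval: [1.475000, 1.528125]

After 4 iteration(s), the approximation is c_4 = 1.528125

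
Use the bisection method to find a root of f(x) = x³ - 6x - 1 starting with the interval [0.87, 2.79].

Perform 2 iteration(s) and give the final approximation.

f(x) = x³ - 6x - 1
Initial interval: [0.87, 2.79]

Iteration 1:
  c_1 = (0.870000 + 2.790000)/2 = 1.830000
  f(c_1) = f(1.830000) = -5.851513
  f(a) × f(c) ≥ 0, new interval: [1.830000, 2.790000]
Iteration 2:
  c_2 = (1.830000 + 2.790000)/2 = 2.310000
  f(c_2) = f(2.310000) = -2.533609
  f(a) × f(c) ≥ 0, new interval: [2.310000, 2.790000]

After 2 iteration(s), the approximation is c_2 = 2.310000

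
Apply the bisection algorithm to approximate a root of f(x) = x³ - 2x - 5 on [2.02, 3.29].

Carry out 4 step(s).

f(x) = x³ - 2x - 5
Initial interval: [2.02, 3.29]

Iteration 1:
  c_1 = (2.020000 + 3.290000)/2 = 2.655000
  f(c_1) = f(2.655000) = 8.405161
  f(a) × f(c) < 0, new interval: [2.020000, 2.655000]
Iteration 2:
  c_2 = (2.020000 + 2.655000)/2 = 2.337500
  f(c_2) = f(2.337500) = 3.096881
  f(a) × f(c) < 0, new interval: [2.020000, 2.337500]
Iteration 3:
  c_3 = (2.020000 + 2.337500)/2 = 2.178750
  f(c_3) = f(2.178750) = 0.984921
  f(a) × f(c) < 0, new interval: [2.020000, 2.178750]
Iteration 4:
  c_4 = (2.020000 + 2.178750)/2 = 2.099375
  f(c_4) = f(2.099375) = 0.053984
  f(a) × f(c) < 0, new interval: [2.020000, 2.099375]

After 4 iteration(s), the approximation is c_4 = 2.099375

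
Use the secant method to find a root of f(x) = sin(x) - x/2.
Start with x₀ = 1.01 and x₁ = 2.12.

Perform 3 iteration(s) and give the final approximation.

f(x) = sin(x) - x/2
x₀ = 1.01, x₁ = 2.12

Secant formula: x_{n+1} = x_n - f(x_n)(x_n - x_{n-1})/(f(x_n) - f(x_{n-1}))

Iteration 1:
  f(1.010000) = 0.341832
  f(2.120000) = -0.207060
  x_2 = 2.120000 - (-0.207060)×(2.120000 - 1.010000)/(-0.207060 - 0.341832)
       = 1.701272
Iteration 2:
  f(2.120000) = -0.207060
  f(1.701272) = 0.140864
  x_3 = 1.701272 - 0.140864×(1.701272 - 2.120000)/(0.140864 - (-0.207060))
       = 1.870803
Iteration 3:
  f(1.701272) = 0.140864
  f(1.870803) = 0.019933
  x_4 = 1.870803 - 0.019933×(1.870803 - 1.701272)/(0.019933 - 0.140864)
       = 1.898747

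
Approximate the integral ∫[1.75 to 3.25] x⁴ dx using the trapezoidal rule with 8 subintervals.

f(x) = x⁴
a = 1.75, b = 3.25, n = 8
h = (b - a)/n = 0.187500

Trapezoidal rule: (h/2)[f(x₀) + 2f(x₁) + 2f(x₂) + ... + f(xₙ)]

x_0 = 1.7500, f(x_0) = 9.378906, coefficient = 1
x_1 = 1.9375, f(x_1) = 14.091812, coefficient = 2
x_2 = 2.1250, f(x_2) = 20.390869, coefficient = 2
x_3 = 2.3125, f(x_3) = 28.597427, coefficient = 2
x_4 = 2.5000, f(x_4) = 39.062500, coefficient = 2
x_5 = 2.6875, f(x_5) = 52.166763, coefficient = 2
x_6 = 2.8750, f(x_6) = 68.320557, coefficient = 2
x_7 = 3.0625, f(x_7) = 87.963882, coefficient = 2
x_8 = 3.2500, f(x_8) = 111.566406, coefficient = 1

I ≈ (0.187500/2) × 742.132935 = 69.574963
Exact value: 69.235547
Error: 0.339416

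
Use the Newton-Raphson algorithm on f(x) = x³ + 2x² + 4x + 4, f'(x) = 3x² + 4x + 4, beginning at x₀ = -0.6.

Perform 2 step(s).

f(x) = x³ + 2x² + 4x + 4
f'(x) = 3x² + 4x + 4
x₀ = -0.6

Newton-Raphson formula: x_{n+1} = x_n - f(x_n)/f'(x_n)

Iteration 1:
  f(-0.600000) = 2.104000
  f'(-0.600000) = 2.680000
  x_1 = -0.600000 - 2.104000/2.680000 = -1.385075
Iteration 2:
  f(-1.385075) = -0.360606
  f'(-1.385075) = 4.214997
  x_2 = -1.385075 - (-0.360606)/4.214997 = -1.299521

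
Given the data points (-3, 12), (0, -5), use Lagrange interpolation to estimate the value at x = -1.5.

Lagrange interpolation formula:
P(x) = Σ yᵢ × Lᵢ(x)
where Lᵢ(x) = Π_{j≠i} (x - xⱼ)/(xᵢ - xⱼ)

L_0(-1.5) = (-1.5 - 0)/(-3 - 0) = 0.500000
L_1(-1.5) = (-1.5 - (-3))/(0 - (-3)) = 0.500000

P(-1.5) = 12×L_0(-1.5) + (-5)×L_1(-1.5)
P(-1.5) = 3.500000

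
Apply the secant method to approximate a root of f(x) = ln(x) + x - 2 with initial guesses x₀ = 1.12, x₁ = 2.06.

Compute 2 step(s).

f(x) = ln(x) + x - 2
x₀ = 1.12, x₁ = 2.06

Secant formula: x_{n+1} = x_n - f(x_n)(x_n - x_{n-1})/(f(x_n) - f(x_{n-1}))

Iteration 1:
  f(1.120000) = -0.766671
  f(2.060000) = 0.782706
  x_2 = 2.060000 - 0.782706×(2.060000 - 1.120000)/(0.782706 - (-0.766671))
       = 1.585136
Iteration 2:
  f(2.060000) = 0.782706
  f(1.585136) = 0.045806
  x_3 = 1.585136 - 0.045806×(1.585136 - 2.060000)/(0.045806 - 0.782706)
       = 1.555618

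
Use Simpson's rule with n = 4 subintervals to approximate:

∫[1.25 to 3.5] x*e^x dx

f(x) = x*e^x
a = 1.25, b = 3.5, n = 4
h = (b - a)/n = 0.562500

Simpson's rule: (h/3)[f(x₀) + 4f(x₁) + 2f(x₂) + ... + f(xₙ)]

x_0 = 1.2500, f(x_0) = 4.362929, coefficient = 1
x_1 = 1.8125, f(x_1) = 11.102909, coefficient = 4
x_2 = 2.3750, f(x_2) = 25.533656, coefficient = 2
x_3 = 2.9375, f(x_3) = 55.426559, coefficient = 4
x_4 = 3.5000, f(x_4) = 115.904082, coefficient = 1

I ≈ (0.562500/3) × 437.452193 = 82.022286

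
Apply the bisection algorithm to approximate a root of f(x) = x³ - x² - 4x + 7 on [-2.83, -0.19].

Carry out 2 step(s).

f(x) = x³ - x² - 4x + 7
Initial interval: [-2.83, -0.19]

Iteration 1:
  c_1 = (-2.830000 + (-0.190000))/2 = -1.510000
  f(c_1) = f(-1.510000) = 7.316949
  f(a) × f(c) < 0, new interval: [-2.830000, -1.510000]
Iteration 2:
  c_2 = (-2.830000 + (-1.510000))/2 = -2.170000
  f(c_2) = f(-2.170000) = 0.752787
  f(a) × f(c) < 0, new interval: [-2.830000, -2.170000]

After 2 iteration(s), the approximation is c_2 = -2.170000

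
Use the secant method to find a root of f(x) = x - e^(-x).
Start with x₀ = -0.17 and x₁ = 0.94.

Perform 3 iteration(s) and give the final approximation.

f(x) = x - e^(-x)
x₀ = -0.17, x₁ = 0.94

Secant formula: x_{n+1} = x_n - f(x_n)(x_n - x_{n-1})/(f(x_n) - f(x_{n-1}))

Iteration 1:
  f(-0.170000) = -1.355305
  f(0.940000) = 0.549372
  x_2 = 0.940000 - 0.549372×(0.940000 - (-0.170000))/(0.549372 - (-1.355305))
       = 0.619839
Iteration 2:
  f(0.940000) = 0.549372
  f(0.619839) = 0.081808
  x_3 = 0.619839 - 0.081808×(0.619839 - 0.940000)/(0.081808 - 0.549372)
       = 0.563822
Iteration 3:
  f(0.619839) = 0.081808
  f(0.563822) = -0.005209
  x_4 = 0.563822 - (-0.005209)×(0.563822 - 0.619839)/(-0.005209 - 0.081808)
       = 0.567175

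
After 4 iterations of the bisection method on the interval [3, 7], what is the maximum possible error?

Bisection error bound: |error| ≤ (b-a)/2^n
|error| ≤ (7 - 3)/2^4 = 4/2^4
|error| ≤ 0.2500000000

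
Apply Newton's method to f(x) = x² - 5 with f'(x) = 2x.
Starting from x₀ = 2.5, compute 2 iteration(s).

f(x) = x² - 5
f'(x) = 2x
x₀ = 2.5

Newton-Raphson formula: x_{n+1} = x_n - f(x_n)/f'(x_n)

Iteration 1:
  f(2.500000) = 1.250000
  f'(2.500000) = 5.000000
  x_1 = 2.500000 - 1.250000/5.000000 = 2.250000
Iteration 2:
  f(2.250000) = 0.062500
  f'(2.250000) = 4.500000
  x_2 = 2.250000 - 0.062500/4.500000 = 2.236111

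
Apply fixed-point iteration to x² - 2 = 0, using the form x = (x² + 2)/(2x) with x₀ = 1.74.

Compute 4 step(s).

Equation: x² - 2 = 0
Fixed-point form: x = (x² + 2)/(2x)
x₀ = 1.74

x_1 = g(1.740000) = 1.444713
x_2 = g(1.444713) = 1.414535
x_3 = g(1.414535) = 1.414214
x_4 = g(1.414214) = 1.414214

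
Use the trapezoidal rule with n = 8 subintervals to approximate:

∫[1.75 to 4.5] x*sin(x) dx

f(x) = x*sin(x)
a = 1.75, b = 4.5, n = 8
h = (b - a)/n = 0.343750

Trapezoidal rule: (h/2)[f(x₀) + 2f(x₁) + 2f(x₂) + ... + f(xₙ)]

x_0 = 1.7500, f(x_0) = 1.721975, coefficient = 1
x_1 = 2.0938, f(x_1) = 1.813916, coefficient = 2
x_2 = 2.4375, f(x_2) = 1.577897, coefficient = 2
x_3 = 2.7812, f(x_3) = 0.980655, coefficient = 2
x_4 = 3.1250, f(x_4) = 0.051850, coefficient = 2
x_5 = 3.4688, f(x_5) = -1.114691, coefficient = 2
x_6 = 3.8125, f(x_6) = -2.370220, coefficient = 2
x_7 = 4.1562, f(x_7) = -3.529902, coefficient = 2
x_8 = 4.5000, f(x_8) = -4.398886, coefficient = 1

I ≈ (0.343750/2) × -7.857901 = -1.350577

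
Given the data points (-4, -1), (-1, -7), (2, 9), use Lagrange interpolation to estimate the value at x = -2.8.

Lagrange interpolation formula:
P(x) = Σ yᵢ × Lᵢ(x)
where Lᵢ(x) = Π_{j≠i} (x - xⱼ)/(xᵢ - xⱼ)

L_0(-2.8) = (-2.8 - (-1))/(-4 - (-1)) × (-2.8 - 2)/(-4 - 2) = 0.480000
L_1(-2.8) = (-2.8 - (-4))/(-1 - (-4)) × (-2.8 - 2)/(-1 - 2) = 0.640000
L_2(-2.8) = (-2.8 - (-4))/(2 - (-4)) × (-2.8 - (-1))/(2 - (-1)) = -0.120000

P(-2.8) = (-1)×L_0(-2.8) + (-7)×L_1(-2.8) + 9×L_2(-2.8)
P(-2.8) = -6.040000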